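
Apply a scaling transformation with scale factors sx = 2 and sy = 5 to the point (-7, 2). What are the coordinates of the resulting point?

Scaling matrix:
[[2, 0], [0, 5]]
Result: (-7 × 2, 2 × 5) = (-14, 10)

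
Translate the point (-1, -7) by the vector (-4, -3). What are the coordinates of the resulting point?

Translation by (-4, -3) (homogeneous matrix [[1, 0, -4], [0, 1, -3], [0, 0, 1]]):
x' = -1 + -4 = -5
y' = -7 + -3 = -10
Result: (-5, -10)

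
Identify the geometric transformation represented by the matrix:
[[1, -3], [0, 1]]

This matrix represents: horizontal shear with factor -3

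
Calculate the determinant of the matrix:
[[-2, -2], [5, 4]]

For a 2×2 matrix [[a, b], [c, d]], det = ad - bc
det = (-2)(4) - (-2)(5) = -8 - -10 = 2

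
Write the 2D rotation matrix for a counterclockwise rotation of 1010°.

Rotation matrix formula: [[cos θ, -sin θ], [sin θ, cos θ]]
For θ = 1010°:
cos(1010°) = 0.3420
sin(1010°) = -0.9397
Result: [[0.3420, 0.9397], [-0.9397, 0.3420]]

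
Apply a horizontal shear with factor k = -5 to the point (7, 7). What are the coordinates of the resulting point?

Shear matrix for horizontal shear with factor k = -5:
[[1, -5], [0, 1]]
Result: (7, 7) → (-28, 7)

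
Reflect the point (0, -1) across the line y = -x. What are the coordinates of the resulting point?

Reflection across line y = -x: (0, -1) → (1, 0)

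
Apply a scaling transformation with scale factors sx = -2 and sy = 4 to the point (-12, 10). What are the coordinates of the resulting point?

Scaling matrix:
[[-2, 0], [0, 4]]
Result: (-12 × -2, 10 × 4) = (24, 40)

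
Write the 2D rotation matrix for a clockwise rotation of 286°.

Rotation matrix formula: [[cos θ, -sin θ], [sin θ, cos θ]]
A clockwise rotation by 286° is equivalent to a counterclockwise rotation by -286°.
For θ = -286°:
cos(-286°) = 0.2756
sin(-286°) = 0.9613
Result: [[0.2756, -0.9613], [0.9613, 0.2756]]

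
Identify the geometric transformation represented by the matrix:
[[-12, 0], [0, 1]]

This matrix represents: non-uniform scaling by sx = -12, sy = 1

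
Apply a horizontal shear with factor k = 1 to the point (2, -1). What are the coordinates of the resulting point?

Shear matrix for horizontal shear with factor k = 1:
[[1, 1], [0, 1]]
Result: (2, -1) → (1, -1)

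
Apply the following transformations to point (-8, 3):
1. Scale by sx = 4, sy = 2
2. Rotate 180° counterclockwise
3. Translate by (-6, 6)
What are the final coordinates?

Step 1: Scale → (-32, 6)
Step 2: Rotate 180° → (32, -6)
Step 3: Translate → (26, 0)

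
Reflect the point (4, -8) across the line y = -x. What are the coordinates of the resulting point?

Reflection across line y = -x: (4, -8) → (8, -4)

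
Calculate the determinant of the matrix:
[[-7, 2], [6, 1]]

For a 2×2 matrix [[a, b], [c, d]], det = ad - bc
det = (-7)(1) - (2)(6) = -7 - 12 = -19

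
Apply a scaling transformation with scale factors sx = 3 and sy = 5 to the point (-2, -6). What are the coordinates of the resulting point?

Scaling matrix:
[[3, 0], [0, 5]]
Result: (-2 × 3, -6 × 5) = (-6, -30)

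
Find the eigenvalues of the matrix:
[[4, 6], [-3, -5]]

Characteristic equation: det(A - λI) = 0
λ² - (trace)λ + (det) = 0
trace = 4 + -5 = -1, det = (4)(-5) - (6)(-3) = -2
λ² - (-1)λ + (-2) = 0
λ = (-1 ± √((-1)² - 4·(-2))) / 2 = (-1 ± √9) / 2
Solving: λ = -2, 1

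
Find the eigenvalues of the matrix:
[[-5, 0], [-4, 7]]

Characteristic equation: det(A - λI) = 0
λ² - (trace)λ + (det) = 0
trace = -5 + 7 = 2, det = (-5)(7) - (0)(-4) = -35
λ² - (2)λ + (-35) = 0
λ = (2 ± √((2)² - 4·(-35))) / 2 = (2 ± √144) / 2
Solving: λ = -5, 7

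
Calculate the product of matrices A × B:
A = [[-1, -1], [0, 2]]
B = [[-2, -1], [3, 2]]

Matrix multiplication:
C[0][0] = -1×-2 + -1×3 = -1
C[0][1] = -1×-1 + -1×2 = -1
C[1][0] = 0×-2 + 2×3 = 6
C[1][1] = 0×-1 + 2×2 = 4
Result: [[-1, -1], [6, 4]]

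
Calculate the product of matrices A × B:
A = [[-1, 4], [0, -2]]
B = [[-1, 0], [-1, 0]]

Matrix multiplication:
C[0][0] = -1×-1 + 4×-1 = -3
C[0][1] = -1×0 + 4×0 = 0
C[1][0] = 0×-1 + -2×-1 = 2
C[1][1] = 0×0 + -2×0 = 0
Result: [[-3, 0], [2, 0]]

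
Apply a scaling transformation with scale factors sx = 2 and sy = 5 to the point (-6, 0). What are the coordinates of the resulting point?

Scaling matrix:
[[2, 0], [0, 5]]
Result: (-6 × 2, 0 × 5) = (-12, 0)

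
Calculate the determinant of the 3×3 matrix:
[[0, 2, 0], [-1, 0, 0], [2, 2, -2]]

Expansion along first row:
det = 0·det([[0,0],[2,-2]]) - 2·det([[-1,0],[2,-2]]) + 0·det([[-1,0],[2,2]])
    = 0·(0·-2 - 0·2) - 2·(-1·-2 - 0·2) + 0·(-1·2 - 0·2)
    = 0·0 - 2·2 + 0·-2
    = 0 + -4 + 0 = -4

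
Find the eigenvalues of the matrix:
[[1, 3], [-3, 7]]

Characteristic equation: det(A - λI) = 0
λ² - (trace)λ + (det) = 0
trace = 1 + 7 = 8, det = (1)(7) - (3)(-3) = 16
λ² - (8)λ + (16) = 0
λ = (8 ± √((8)² - 4·(16))) / 2 = (8 ± √0) / 2
Solving: λ = 4, 4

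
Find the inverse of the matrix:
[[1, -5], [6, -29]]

For [[a,b],[c,d]], inverse = (1/det)·[[d,-b],[-c,a]]
det = (1)(-29) - (-5)(6) = -29 - -30 = 1
Inverse = [[-29, 5], [-6, 1]]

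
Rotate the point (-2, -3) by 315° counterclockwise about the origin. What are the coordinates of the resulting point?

Rotation matrix for 315°: [[cos 315°, -sin 315°], [sin 315°, cos 315°]] ≈ [[0.707107, 0.707107], [-0.707107, 0.707107]]
[[0.707107, 0.707107], [-0.707107, 0.707107]] × [-2, -3]ᵀ ≈ [-3.5355, -0.7071]ᵀ
Result: (-3.5355, -0.7071)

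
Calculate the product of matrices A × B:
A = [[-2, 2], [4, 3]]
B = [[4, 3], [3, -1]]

Matrix multiplication:
C[0][0] = -2×4 + 2×3 = -2
C[0][1] = -2×3 + 2×-1 = -8
C[1][0] = 4×4 + 3×3 = 25
C[1][1] = 4×3 + 3×-1 = 9
Result: [[-2, -8], [25, 9]]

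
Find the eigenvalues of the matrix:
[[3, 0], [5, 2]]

Characteristic equation: det(A - λI) = 0
λ² - (trace)λ + (det) = 0
trace = 3 + 2 = 5, det = (3)(2) - (0)(5) = 6
λ² - (5)λ + (6) = 0
λ = (5 ± √((5)² - 4·(6))) / 2 = (5 ± √1) / 2
Solving: λ = 2, 3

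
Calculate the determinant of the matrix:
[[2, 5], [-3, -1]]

For a 2×2 matrix [[a, b], [c, d]], det = ad - bc
det = (2)(-1) - (5)(-3) = -2 - -15 = 13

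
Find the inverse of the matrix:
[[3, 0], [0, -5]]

For [[a,b],[c,d]], inverse = (1/det)·[[d,-b],[-c,a]]
det = (3)(-5) - (0)(0) = -15 - 0 = -15
Inverse = (1/-15)·[[-5, 0], [0, 3]]
= [[1/3, 0], [0, -1/5]]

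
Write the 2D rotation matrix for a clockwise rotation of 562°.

Rotation matrix formula: [[cos θ, -sin θ], [sin θ, cos θ]]
A clockwise rotation by 562° is equivalent to a counterclockwise rotation by -562°.
For θ = -562°:
cos(-562°) = -0.9272
sin(-562°) = 0.3746
Result: [[-0.9272, -0.3746], [0.3746, -0.9272]]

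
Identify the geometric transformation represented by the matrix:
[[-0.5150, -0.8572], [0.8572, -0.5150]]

This matrix represents: rotation by 121° counterclockwise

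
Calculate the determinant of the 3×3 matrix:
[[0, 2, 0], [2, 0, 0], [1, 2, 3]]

Expansion along first row:
det = 0·det([[0,0],[2,3]]) - 2·det([[2,0],[1,3]]) + 0·det([[2,0],[1,2]])
    = 0·(0·3 - 0·2) - 2·(2·3 - 0·1) + 0·(2·2 - 0·1)
    = 0·0 - 2·6 + 0·4
    = 0 + -12 + 0 = -12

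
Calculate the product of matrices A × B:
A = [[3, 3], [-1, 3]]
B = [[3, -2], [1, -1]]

Matrix multiplication:
C[0][0] = 3×3 + 3×1 = 12
C[0][1] = 3×-2 + 3×-1 = -9
C[1][0] = -1×3 + 3×1 = 0
C[1][1] = -1×-2 + 3×-1 = -1
Result: [[12, -9], [0, -1]]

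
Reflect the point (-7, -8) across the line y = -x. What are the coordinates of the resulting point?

Reflection across line y = -x: (-7, -8) → (8, 7)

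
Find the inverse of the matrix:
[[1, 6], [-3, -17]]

For [[a,b],[c,d]], inverse = (1/det)·[[d,-b],[-c,a]]
det = (1)(-17) - (6)(-3) = -17 - -18 = 1
Inverse = [[-17, -6], [3, 1]]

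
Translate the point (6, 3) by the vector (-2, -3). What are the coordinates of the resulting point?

Translation by (-2, -3) (homogeneous matrix [[1, 0, -2], [0, 1, -3], [0, 0, 1]]):
x' = 6 + -2 = 4
y' = 3 + -3 = 0
Result: (4, 0)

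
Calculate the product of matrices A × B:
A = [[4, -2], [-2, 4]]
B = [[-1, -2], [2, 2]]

Matrix multiplication:
C[0][0] = 4×-1 + -2×2 = -8
C[0][1] = 4×-2 + -2×2 = -12
C[1][0] = -2×-1 + 4×2 = 10
C[1][1] = -2×-2 + 4×2 = 12
Result: [[-8, -12], [10, 12]]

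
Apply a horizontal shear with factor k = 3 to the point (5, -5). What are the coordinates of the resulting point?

Shear matrix for horizontal shear with factor k = 3:
[[1, 3], [0, 1]]
Result: (5, -5) → (-10, -5)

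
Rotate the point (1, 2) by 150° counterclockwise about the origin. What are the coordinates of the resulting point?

Rotation matrix for 150°: [[cos 150°, -sin 150°], [sin 150°, cos 150°]] ≈ [[-0.866025, -0.500000], [0.500000, -0.866025]]
[[-0.866025, -0.500000], [0.500000, -0.866025]] × [1, 2]ᵀ ≈ [-1.8660, -1.2321]ᵀ
Result: (-1.8660, -1.2321)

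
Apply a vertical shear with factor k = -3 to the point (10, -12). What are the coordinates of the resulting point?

Shear matrix for vertical shear with factor k = -3:
[[1, 0], [-3, 1]]
Result: (10, -12) → (10, -42)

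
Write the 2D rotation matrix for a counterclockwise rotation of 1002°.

Rotation matrix formula: [[cos θ, -sin θ], [sin θ, cos θ]]
For θ = 1002°:
cos(1002°) = 0.2079
sin(1002°) = -0.9781
Result: [[0.2079, 0.9781], [-0.9781, 0.2079]]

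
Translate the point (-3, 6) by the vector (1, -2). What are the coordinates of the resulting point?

Translation by (1, -2) (homogeneous matrix [[1, 0, 1], [0, 1, -2], [0, 0, 1]]):
x' = -3 + 1 = -2
y' = 6 + -2 = 4
Result: (-2, 4)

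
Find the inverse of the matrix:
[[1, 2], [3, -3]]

For [[a,b],[c,d]], inverse = (1/det)·[[d,-b],[-c,a]]
det = (1)(-3) - (2)(3) = -3 - 6 = -9
Inverse = (1/-9)·[[-3, -2], [-3, 1]]
= [[1/3, 2/9], [1/3, -1/9]]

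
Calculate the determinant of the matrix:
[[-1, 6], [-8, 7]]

For a 2×2 matrix [[a, b], [c, d]], det = ad - bc
det = (-1)(7) - (6)(-8) = -7 - -48 = 41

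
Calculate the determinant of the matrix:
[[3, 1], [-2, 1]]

For a 2×2 matrix [[a, b], [c, d]], det = ad - bc
det = (3)(1) - (1)(-2) = 3 - -2 = 5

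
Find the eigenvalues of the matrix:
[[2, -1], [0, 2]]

Characteristic equation: det(A - λI) = 0
λ² - (trace)λ + (det) = 0
trace = 2 + 2 = 4, det = (2)(2) - (-1)(0) = 4
λ² - (4)λ + (4) = 0
λ = (4 ± √((4)² - 4·(4))) / 2 = (4 ± √0) / 2
Solving: λ = 2, 2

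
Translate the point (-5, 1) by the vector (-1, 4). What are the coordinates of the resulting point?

Translation by (-1, 4) (homogeneous matrix [[1, 0, -1], [0, 1, 4], [0, 0, 1]]):
x' = -5 + -1 = -6
y' = 1 + 4 = 5
Result: (-6, 5)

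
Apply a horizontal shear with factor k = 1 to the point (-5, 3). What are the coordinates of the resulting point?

Shear matrix for horizontal shear with factor k = 1:
[[1, 1], [0, 1]]
Result: (-5, 3) → (-2, 3)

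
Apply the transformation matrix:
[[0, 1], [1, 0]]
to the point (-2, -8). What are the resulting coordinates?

Matrix multiplication:
[[0, 1], [1, 0]] × [-2, -8]ᵀ
= [(0)(-2) + (1)(-8), (1)(-2) + (0)(-8)]ᵀ
= [-8, -2]ᵀ
Result: (-8, -2)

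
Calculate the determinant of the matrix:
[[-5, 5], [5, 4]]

For a 2×2 matrix [[a, b], [c, d]], det = ad - bc
det = (-5)(4) - (5)(5) = -20 - 25 = -45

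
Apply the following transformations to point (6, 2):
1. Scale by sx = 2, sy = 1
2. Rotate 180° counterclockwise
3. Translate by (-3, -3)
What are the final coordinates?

Step 1: Scale → (12, 2)
Step 2: Rotate 180° → (-12, -2)
Step 3: Translate → (-15, -5)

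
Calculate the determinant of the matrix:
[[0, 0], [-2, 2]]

For a 2×2 matrix [[a, b], [c, d]], det = ad - bc
det = (0)(2) - (0)(-2) = 0 - 0 = 0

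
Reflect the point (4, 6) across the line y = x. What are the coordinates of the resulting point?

Reflection across line y = x: (4, 6) → (6, 4)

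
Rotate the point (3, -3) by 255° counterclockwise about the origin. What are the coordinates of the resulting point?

Rotation matrix for 255°: [[cos 255°, -sin 255°], [sin 255°, cos 255°]] ≈ [[-0.258819, 0.965926], [-0.965926, -0.258819]]
[[-0.258819, 0.965926], [-0.965926, -0.258819]] × [3, -3]ᵀ ≈ [-3.6742, -2.1213]ᵀ
Result: (-3.6742, -2.1213)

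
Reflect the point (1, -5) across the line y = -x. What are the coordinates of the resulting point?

Reflection across line y = -x: (1, -5) → (5, -1)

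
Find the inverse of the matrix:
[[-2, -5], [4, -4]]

For [[a,b],[c,d]], inverse = (1/det)·[[d,-b],[-c,a]]
det = (-2)(-4) - (-5)(4) = 8 - -20 = 28
Inverse = (1/28)·[[-4, 5], [-4, -2]]
= [[-1/7, 5/28], [-1/7, -1/14]]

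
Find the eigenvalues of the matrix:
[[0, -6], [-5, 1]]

Characteristic equation: det(A - λI) = 0
λ² - (trace)λ + (det) = 0
trace = 0 + 1 = 1, det = (0)(1) - (-6)(-5) = -30
λ² - (1)λ + (-30) = 0
λ = (1 ± √((1)² - 4·(-30))) / 2 = (1 ± √121) / 2
Solving: λ = -5, 6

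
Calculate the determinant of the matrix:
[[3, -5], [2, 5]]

For a 2×2 matrix [[a, b], [c, d]], det = ad - bc
det = (3)(5) - (-5)(2) = 15 - -10 = 25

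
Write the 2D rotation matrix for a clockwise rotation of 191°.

Rotation matrix formula: [[cos θ, -sin θ], [sin θ, cos θ]]
A clockwise rotation by 191° is equivalent to a counterclockwise rotation by -191°.
For θ = -191°:
cos(-191°) = -0.9816
sin(-191°) = 0.1908
Result: [[-0.9816, -0.1908], [0.1908, -0.9816]]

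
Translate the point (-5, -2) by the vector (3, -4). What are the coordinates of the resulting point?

Translation by (3, -4) (homogeneous matrix [[1, 0, 3], [0, 1, -4], [0, 0, 1]]):
x' = -5 + 3 = -2
y' = -2 + -4 = -6
Result: (-2, -6)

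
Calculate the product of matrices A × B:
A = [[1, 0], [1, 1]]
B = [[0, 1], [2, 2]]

Matrix multiplication:
C[0][0] = 1×0 + 0×2 = 0
C[0][1] = 1×1 + 0×2 = 1
C[1][0] = 1×0 + 1×2 = 2
C[1][1] = 1×1 + 1×2 = 3
Result: [[0, 1], [2, 3]]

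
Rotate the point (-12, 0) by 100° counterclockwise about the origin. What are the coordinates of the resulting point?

Rotation matrix for 100°: [[cos 100°, -sin 100°], [sin 100°, cos 100°]] ≈ [[-0.173648, -0.984808], [0.984808, -0.173648]]
[[-0.173648, -0.984808], [0.984808, -0.173648]] × [-12, 0]ᵀ ≈ [2.0838, -11.8177]ᵀ
Result: (2.0838, -11.8177)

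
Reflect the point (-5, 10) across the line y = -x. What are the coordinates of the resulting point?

Reflection across line y = -x: (-5, 10) → (-10, 5)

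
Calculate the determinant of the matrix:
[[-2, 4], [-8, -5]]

For a 2×2 matrix [[a, b], [c, d]], det = ad - bc
det = (-2)(-5) - (4)(-8) = 10 - -32 = 42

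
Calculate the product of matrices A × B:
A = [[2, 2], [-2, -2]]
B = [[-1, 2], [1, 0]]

Matrix multiplication:
C[0][0] = 2×-1 + 2×1 = 0
C[0][1] = 2×2 + 2×0 = 4
C[1][0] = -2×-1 + -2×1 = 0
C[1][1] = -2×2 + -2×0 = -4
Result: [[0, 4], [0, -4]]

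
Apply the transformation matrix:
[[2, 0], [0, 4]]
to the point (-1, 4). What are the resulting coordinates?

Matrix multiplication:
[[2, 0], [0, 4]] × [-1, 4]ᵀ
= [(2)(-1) + (0)(4), (0)(-1) + (4)(4)]ᵀ
= [-2, 16]ᵀ
Result: (-2, 16)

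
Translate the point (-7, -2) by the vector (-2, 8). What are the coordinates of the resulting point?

Translation by (-2, 8) (homogeneous matrix [[1, 0, -2], [0, 1, 8], [0, 0, 1]]):
x' = -7 + -2 = -9
y' = -2 + 8 = 6
Result: (-9, 6)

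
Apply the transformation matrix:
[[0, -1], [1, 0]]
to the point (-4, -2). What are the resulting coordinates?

Matrix multiplication:
[[0, -1], [1, 0]] × [-4, -2]ᵀ
= [(0)(-4) + (-1)(-2), (1)(-4) + (0)(-2)]ᵀ
= [2, -4]ᵀ
Result: (2, -4)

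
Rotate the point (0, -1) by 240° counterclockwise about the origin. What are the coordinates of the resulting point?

Rotation matrix for 240°: [[cos 240°, -sin 240°], [sin 240°, cos 240°]] ≈ [[-0.500000, 0.866025], [-0.866025, -0.500000]]
[[-0.500000, 0.866025], [-0.866025, -0.500000]] × [0, -1]ᵀ ≈ [-0.8660, 0.5000]ᵀ
Result: (-0.8660, 0.5000)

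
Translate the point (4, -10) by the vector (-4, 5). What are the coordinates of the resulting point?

Translation by (-4, 5) (homogeneous matrix [[1, 0, -4], [0, 1, 5], [0, 0, 1]]):
x' = 4 + -4 = 0
y' = -10 + 5 = -5
Result: (0, -5)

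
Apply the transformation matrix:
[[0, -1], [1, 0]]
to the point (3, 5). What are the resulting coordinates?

Matrix multiplication:
[[0, -1], [1, 0]] × [3, 5]ᵀ
= [(0)(3) + (-1)(5), (1)(3) + (0)(5)]ᵀ
= [-5, 3]ᵀ
Result: (-5, 3)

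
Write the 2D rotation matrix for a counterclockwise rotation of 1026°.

Rotation matrix formula: [[cos θ, -sin θ], [sin θ, cos θ]]
For θ = 1026°:
cos(1026°) = 0.5878
sin(1026°) = -0.8090
Result: [[0.5878, 0.8090], [-0.8090, 0.5878]]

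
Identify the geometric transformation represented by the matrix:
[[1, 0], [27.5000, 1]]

This matrix represents: vertical shear with factor 27.5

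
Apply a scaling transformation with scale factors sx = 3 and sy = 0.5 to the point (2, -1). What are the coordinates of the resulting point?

Scaling matrix:
[[3, 0], [0, 0.50]]
Result: (2 × 3, -1 × 0.5) = (6, -0.5)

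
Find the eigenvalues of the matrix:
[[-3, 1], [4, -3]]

Characteristic equation: det(A - λI) = 0
λ² - (trace)λ + (det) = 0
trace = -3 + -3 = -6, det = (-3)(-3) - (1)(4) = 5
λ² - (-6)λ + (5) = 0
λ = (-6 ± √((-6)² - 4·(5))) / 2 = (-6 ± √16) / 2
Solving: λ = -5, -1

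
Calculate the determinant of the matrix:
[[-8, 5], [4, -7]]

For a 2×2 matrix [[a, b], [c, d]], det = ad - bc
det = (-8)(-7) - (5)(4) = 56 - 20 = 36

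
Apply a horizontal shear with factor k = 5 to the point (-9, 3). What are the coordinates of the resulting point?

Shear matrix for horizontal shear with factor k = 5:
[[1, 5], [0, 1]]
Result: (-9, 3) → (6, 3)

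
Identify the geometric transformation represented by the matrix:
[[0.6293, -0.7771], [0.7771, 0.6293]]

This matrix represents: rotation by 51° counterclockwise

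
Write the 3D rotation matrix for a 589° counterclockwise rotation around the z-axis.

Rotation matrix for counterclockwise 589° around z-axis:
cos(589°) = -0.6561, sin(589°) = -0.7547
Result: [[-0.6561, 0.7547, 0], [-0.7547, -0.6561, 0], [0, 0, 1]]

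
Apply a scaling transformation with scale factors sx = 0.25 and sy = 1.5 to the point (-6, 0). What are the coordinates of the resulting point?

Scaling matrix:
[[0.25, 0], [0, 1.50]]
Result: (-6 × 0.25, 0 × 1.5) = (-1.5, 0)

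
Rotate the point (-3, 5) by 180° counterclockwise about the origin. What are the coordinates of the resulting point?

Rotation matrix for 180°: [[cos 180°, -sin 180°], [sin 180°, cos 180°]] = [[-1, 0], [0, -1]]
[[-1, 0], [0, -1]] × [-3, 5]ᵀ = [3, -5]ᵀ
Result: (3, -5)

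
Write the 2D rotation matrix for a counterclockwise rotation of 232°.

Rotation matrix formula: [[cos θ, -sin θ], [sin θ, cos θ]]
For θ = 232°:
cos(232°) = -0.6157
sin(232°) = -0.7880
Result: [[-0.6157, 0.7880], [-0.7880, -0.6157]]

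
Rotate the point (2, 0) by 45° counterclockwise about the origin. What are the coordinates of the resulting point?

Rotation matrix for 45°: [[cos 45°, -sin 45°], [sin 45°, cos 45°]] ≈ [[0.707107, -0.707107], [0.707107, 0.707107]]
[[0.707107, -0.707107], [0.707107, 0.707107]] × [2, 0]ᵀ ≈ [1.4142, 1.4142]ᵀ
Result: (1.4142, 1.4142)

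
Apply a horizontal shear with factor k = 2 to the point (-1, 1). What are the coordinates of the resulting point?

Shear matrix for horizontal shear with factor k = 2:
[[1, 2], [0, 1]]
Result: (-1, 1) → (1, 1)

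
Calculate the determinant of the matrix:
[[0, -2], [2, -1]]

For a 2×2 matrix [[a, b], [c, d]], det = ad - bc
det = (0)(-1) - (-2)(2) = 0 - -4 = 4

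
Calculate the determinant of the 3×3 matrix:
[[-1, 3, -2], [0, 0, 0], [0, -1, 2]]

Expansion along first row:
det = -1·det([[0,0],[-1,2]]) - 3·det([[0,0],[0,2]]) + -2·det([[0,0],[0,-1]])
    = -1·(0·2 - 0·-1) - 3·(0·2 - 0·0) + -2·(0·-1 - 0·0)
    = -1·0 - 3·0 + -2·0
    = 0 + 0 + 0 = 0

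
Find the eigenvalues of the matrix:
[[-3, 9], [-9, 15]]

Characteristic equation: det(A - λI) = 0
λ² - (trace)λ + (det) = 0
trace = -3 + 15 = 12, det = (-3)(15) - (9)(-9) = 36
λ² - (12)λ + (36) = 0
λ = (12 ± √((12)² - 4·(36))) / 2 = (12 ± √0) / 2
Solving: λ = 6, 6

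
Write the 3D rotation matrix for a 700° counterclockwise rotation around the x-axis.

Rotation matrix for counterclockwise 700° around x-axis:
cos(700°) = 0.9397, sin(700°) = -0.3420
Result: [[1, 0, 0], [0, 0.9397, 0.3420], [0, -0.3420, 0.9397]]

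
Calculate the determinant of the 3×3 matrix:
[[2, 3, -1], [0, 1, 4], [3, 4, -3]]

Expansion along first row:
det = 2·det([[1,4],[4,-3]]) - 3·det([[0,4],[3,-3]]) + -1·det([[0,1],[3,4]])
    = 2·(1·-3 - 4·4) - 3·(0·-3 - 4·3) + -1·(0·4 - 1·3)
    = 2·-19 - 3·-12 + -1·-3
    = -38 + 36 + 3 = 1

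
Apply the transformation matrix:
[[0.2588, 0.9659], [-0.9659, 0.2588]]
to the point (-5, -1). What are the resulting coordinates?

Matrix multiplication:
[[0.2588, 0.9659], [-0.9659, 0.2588]] × [-5, -1]ᵀ
= [(0.2588)(-5) + (0.9659)(-1), (-0.9659)(-5) + (0.2588)(-1)]ᵀ
= [-2.2599, 4.5707]ᵀ
Result: (-2.2599, 4.5707)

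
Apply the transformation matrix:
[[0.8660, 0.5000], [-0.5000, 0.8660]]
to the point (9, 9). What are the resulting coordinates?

Matrix multiplication:
[[0.8660, 0.5000], [-0.5000, 0.8660]] × [9, 9]ᵀ
= [(0.8660)(9) + (0.5000)(9), (-0.5000)(9) + (0.8660)(9)]ᵀ
= [12.2940, 3.2940]ᵀ
Result: (12.2940, 3.2940)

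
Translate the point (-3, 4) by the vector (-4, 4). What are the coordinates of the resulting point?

Translation by (-4, 4) (homogeneous matrix [[1, 0, -4], [0, 1, 4], [0, 0, 1]]):
x' = -3 + -4 = -7
y' = 4 + 4 = 8
Result: (-7, 8)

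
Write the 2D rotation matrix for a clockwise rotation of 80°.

Rotation matrix formula: [[cos θ, -sin θ], [sin θ, cos θ]]
A clockwise rotation by 80° is equivalent to a counterclockwise rotation by -80°.
For θ = -80°:
cos(-80°) = 0.1736
sin(-80°) = -0.9848
Result: [[0.1736, 0.9848], [-0.9848, 0.1736]]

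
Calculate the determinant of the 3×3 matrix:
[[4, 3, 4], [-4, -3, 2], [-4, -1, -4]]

Expansion along first row:
det = 4·det([[-3,2],[-1,-4]]) - 3·det([[-4,2],[-4,-4]]) + 4·det([[-4,-3],[-4,-1]])
    = 4·(-3·-4 - 2·-1) - 3·(-4·-4 - 2·-4) + 4·(-4·-1 - -3·-4)
    = 4·14 - 3·24 + 4·-8
    = 56 + -72 + -32 = -48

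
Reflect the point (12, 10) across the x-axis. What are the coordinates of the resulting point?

Reflection across x-axis: (12, 10) → (12, -10)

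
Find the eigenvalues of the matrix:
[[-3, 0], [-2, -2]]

Characteristic equation: det(A - λI) = 0
λ² - (trace)λ + (det) = 0
trace = -3 + -2 = -5, det = (-3)(-2) - (0)(-2) = 6
λ² - (-5)λ + (6) = 0
λ = (-5 ± √((-5)² - 4·(6))) / 2 = (-5 ± √1) / 2
Solving: λ = -3, -2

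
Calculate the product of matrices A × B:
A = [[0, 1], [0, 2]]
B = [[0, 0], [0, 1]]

Matrix multiplication:
C[0][0] = 0×0 + 1×0 = 0
C[0][1] = 0×0 + 1×1 = 1
C[1][0] = 0×0 + 2×0 = 0
C[1][1] = 0×0 + 2×1 = 2
Result: [[0, 1], [0, 2]]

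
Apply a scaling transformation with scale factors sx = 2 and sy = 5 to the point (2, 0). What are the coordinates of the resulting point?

Scaling matrix:
[[2, 0], [0, 5]]
Result: (2 × 2, 0 × 5) = (4, 0)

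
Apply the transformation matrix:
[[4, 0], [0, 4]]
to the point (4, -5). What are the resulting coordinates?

Matrix multiplication:
[[4, 0], [0, 4]] × [4, -5]ᵀ
= [(4)(4) + (0)(-5), (0)(4) + (4)(-5)]ᵀ
= [16, -20]ᵀ
Result: (16, -20)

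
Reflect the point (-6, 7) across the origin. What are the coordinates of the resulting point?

Reflection across origin: (-6, 7) → (6, -7)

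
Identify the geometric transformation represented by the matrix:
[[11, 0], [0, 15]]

This matrix represents: non-uniform scaling by sx = 11, sy = 15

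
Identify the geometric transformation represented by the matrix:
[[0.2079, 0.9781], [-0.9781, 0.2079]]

This matrix represents: rotation by 282° counterclockwise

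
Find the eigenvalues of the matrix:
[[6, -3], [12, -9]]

Characteristic equation: det(A - λI) = 0
λ² - (trace)λ + (det) = 0
trace = 6 + -9 = -3, det = (6)(-9) - (-3)(12) = -18
λ² - (-3)λ + (-18) = 0
λ = (-3 ± √((-3)² - 4·(-18))) / 2 = (-3 ± √81) / 2
Solving: λ = -6, 3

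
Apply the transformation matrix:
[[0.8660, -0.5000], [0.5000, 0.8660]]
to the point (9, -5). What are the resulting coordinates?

Matrix multiplication:
[[0.8660, -0.5000], [0.5000, 0.8660]] × [9, -5]ᵀ
= [(0.8660)(9) + (-0.5000)(-5), (0.5000)(9) + (0.8660)(-5)]ᵀ
= [10.2940, 0.1700]ᵀ
Result: (10.2940, 0.1700)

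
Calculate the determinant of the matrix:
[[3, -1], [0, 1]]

For a 2×2 matrix [[a, b], [c, d]], det = ad - bc
det = (3)(1) - (-1)(0) = 3 - 0 = 3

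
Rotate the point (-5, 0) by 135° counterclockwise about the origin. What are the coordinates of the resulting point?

Rotation matrix for 135°: [[cos 135°, -sin 135°], [sin 135°, cos 135°]] ≈ [[-0.707107, -0.707107], [0.707107, -0.707107]]
[[-0.707107, -0.707107], [0.707107, -0.707107]] × [-5, 0]ᵀ ≈ [3.5355, -3.5355]ᵀ
Result: (3.5355, -3.5355)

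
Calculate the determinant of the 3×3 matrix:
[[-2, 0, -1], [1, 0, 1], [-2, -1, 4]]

Expansion along first row:
det = -2·det([[0,1],[-1,4]]) - 0·det([[1,1],[-2,4]]) + -1·det([[1,0],[-2,-1]])
    = -2·(0·4 - 1·-1) - 0·(1·4 - 1·-2) + -1·(1·-1 - 0·-2)
    = -2·1 - 0·6 + -1·-1
    = -2 + 0 + 1 = -1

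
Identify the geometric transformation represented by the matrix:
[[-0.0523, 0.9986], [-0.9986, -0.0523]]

This matrix represents: rotation by 267° counterclockwise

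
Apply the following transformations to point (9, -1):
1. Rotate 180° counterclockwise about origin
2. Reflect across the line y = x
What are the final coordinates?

Step 1: Rotate 180° → (-9, 1)
Step 2: Reflect across line y = x → (1, -9)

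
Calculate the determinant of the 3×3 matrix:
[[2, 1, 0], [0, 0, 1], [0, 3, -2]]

Expansion along first row:
det = 2·det([[0,1],[3,-2]]) - 1·det([[0,1],[0,-2]]) + 0·det([[0,0],[0,3]])
    = 2·(0·-2 - 1·3) - 1·(0·-2 - 1·0) + 0·(0·3 - 0·0)
    = 2·-3 - 1·0 + 0·0
    = -6 + 0 + 0 = -6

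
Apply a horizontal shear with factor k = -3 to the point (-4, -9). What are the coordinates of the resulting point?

Shear matrix for horizontal shear with factor k = -3:
[[1, -3], [0, 1]]
Result: (-4, -9) → (23, -9)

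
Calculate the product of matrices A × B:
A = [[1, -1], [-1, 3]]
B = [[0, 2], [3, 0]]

Matrix multiplication:
C[0][0] = 1×0 + -1×3 = -3
C[0][1] = 1×2 + -1×0 = 2
C[1][0] = -1×0 + 3×3 = 9
C[1][1] = -1×2 + 3×0 = -2
Result: [[-3, 2], [9, -2]]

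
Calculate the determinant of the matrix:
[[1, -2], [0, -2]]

For a 2×2 matrix [[a, b], [c, d]], det = ad - bc
det = (1)(-2) - (-2)(0) = -2 - 0 = -2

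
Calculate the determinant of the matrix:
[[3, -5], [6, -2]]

For a 2×2 matrix [[a, b], [c, d]], det = ad - bc
det = (3)(-2) - (-5)(6) = -6 - -30 = 24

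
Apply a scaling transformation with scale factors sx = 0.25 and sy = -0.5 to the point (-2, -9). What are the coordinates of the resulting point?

Scaling matrix:
[[0.25, 0], [0, -0.50]]
Result: (-2 × 0.25, -9 × -0.5) = (-0.5, 4.5)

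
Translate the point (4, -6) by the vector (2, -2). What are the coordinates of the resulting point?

Translation by (2, -2) (homogeneous matrix [[1, 0, 2], [0, 1, -2], [0, 0, 1]]):
x' = 4 + 2 = 6
y' = -6 + -2 = -8
Result: (6, -8)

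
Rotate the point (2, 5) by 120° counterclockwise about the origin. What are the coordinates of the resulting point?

Rotation matrix for 120°: [[cos 120°, -sin 120°], [sin 120°, cos 120°]] ≈ [[-0.500000, -0.866025], [0.866025, -0.500000]]
[[-0.500000, -0.866025], [0.866025, -0.500000]] × [2, 5]ᵀ ≈ [-5.3301, -0.7679]ᵀ
Result: (-5.3301, -0.7679)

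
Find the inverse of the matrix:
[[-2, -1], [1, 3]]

For [[a,b],[c,d]], inverse = (1/det)·[[d,-b],[-c,a]]
det = (-2)(3) - (-1)(1) = -6 - -1 = -5
Inverse = (1/-5)·[[3, 1], [-1, -2]]
= [[-3/5, -1/5], [1/5, 2/5]]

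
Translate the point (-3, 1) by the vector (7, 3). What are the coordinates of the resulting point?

Translation by (7, 3) (homogeneous matrix [[1, 0, 7], [0, 1, 3], [0, 0, 1]]):
x' = -3 + 7 = 4
y' = 1 + 3 = 4
Result: (4, 4)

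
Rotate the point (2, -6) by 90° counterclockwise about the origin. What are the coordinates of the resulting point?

Rotation matrix for 90°: [[cos 90°, -sin 90°], [sin 90°, cos 90°]] = [[0, -1], [1, 0]]
[[0, -1], [1, 0]] × [2, -6]ᵀ = [6, 2]ᵀ
Result: (6, 2)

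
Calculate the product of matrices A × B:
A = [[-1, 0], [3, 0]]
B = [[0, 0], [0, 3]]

Matrix multiplication:
C[0][0] = -1×0 + 0×0 = 0
C[0][1] = -1×0 + 0×3 = 0
C[1][0] = 3×0 + 0×0 = 0
C[1][1] = 3×0 + 0×3 = 0
Result: [[0, 0], [0, 0]]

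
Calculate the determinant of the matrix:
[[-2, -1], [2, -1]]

For a 2×2 matrix [[a, b], [c, d]], det = ad - bc
det = (-2)(-1) - (-1)(2) = 2 - -2 = 4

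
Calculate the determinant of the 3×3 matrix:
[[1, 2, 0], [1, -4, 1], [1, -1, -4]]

Expansion along first row:
det = 1·det([[-4,1],[-1,-4]]) - 2·det([[1,1],[1,-4]]) + 0·det([[1,-4],[1,-1]])
    = 1·(-4·-4 - 1·-1) - 2·(1·-4 - 1·1) + 0·(1·-1 - -4·1)
    = 1·17 - 2·-5 + 0·3
    = 17 + 10 + 0 = 27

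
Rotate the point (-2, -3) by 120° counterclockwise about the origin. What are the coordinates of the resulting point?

Rotation matrix for 120°: [[cos 120°, -sin 120°], [sin 120°, cos 120°]] ≈ [[-0.500000, -0.866025], [0.866025, -0.500000]]
[[-0.500000, -0.866025], [0.866025, -0.500000]] × [-2, -3]ᵀ ≈ [3.5981, -0.2321]ᵀ
Result: (3.5981, -0.2321)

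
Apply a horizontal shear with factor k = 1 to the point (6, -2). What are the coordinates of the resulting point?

Shear matrix for horizontal shear with factor k = 1:
[[1, 1], [0, 1]]
Result: (6, -2) → (4, -2)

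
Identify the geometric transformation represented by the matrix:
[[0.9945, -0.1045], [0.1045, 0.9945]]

This matrix represents: rotation by 6° counterclockwise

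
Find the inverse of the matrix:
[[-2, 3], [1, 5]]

For [[a,b],[c,d]], inverse = (1/det)·[[d,-b],[-c,a]]
det = (-2)(5) - (3)(1) = -10 - 3 = -13
Inverse = (1/-13)·[[5, -3], [-1, -2]]
= [[-5/13, 3/13], [1/13, 2/13]]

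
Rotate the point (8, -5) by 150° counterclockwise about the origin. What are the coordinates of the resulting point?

Rotation matrix for 150°: [[cos 150°, -sin 150°], [sin 150°, cos 150°]] ≈ [[-0.866025, -0.500000], [0.500000, -0.866025]]
[[-0.866025, -0.500000], [0.500000, -0.866025]] × [8, -5]ᵀ ≈ [-4.4282, 8.3301]ᵀ
Result: (-4.4282, 8.3301)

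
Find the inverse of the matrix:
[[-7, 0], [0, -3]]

For [[a,b],[c,d]], inverse = (1/det)·[[d,-b],[-c,a]]
det = (-7)(-3) - (0)(0) = 21 - 0 = 21
Inverse = (1/21)·[[-3, 0], [0, -7]]
= [[-1/7, 0], [0, -1/3]]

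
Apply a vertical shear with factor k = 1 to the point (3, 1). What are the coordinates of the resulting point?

Shear matrix for vertical shear with factor k = 1:
[[1, 0], [1, 1]]
Result: (3, 1) → (3, 4)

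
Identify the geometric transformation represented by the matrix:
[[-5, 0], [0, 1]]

This matrix represents: non-uniform scaling by sx = -5, sy = 1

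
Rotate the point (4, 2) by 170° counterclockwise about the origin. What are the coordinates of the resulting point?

Rotation matrix for 170°: [[cos 170°, -sin 170°], [sin 170°, cos 170°]] ≈ [[-0.984808, -0.173648], [0.173648, -0.984808]]
[[-0.984808, -0.173648], [0.173648, -0.984808]] × [4, 2]ᵀ ≈ [-4.2865, -1.2750]ᵀ
Result: (-4.2865, -1.2750)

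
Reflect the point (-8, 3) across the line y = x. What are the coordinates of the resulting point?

Reflection across line y = x: (-8, 3) → (3, -8)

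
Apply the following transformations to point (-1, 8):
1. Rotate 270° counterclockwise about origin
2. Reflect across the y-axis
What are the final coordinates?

Step 1: Rotate 270° → (8, 1)
Step 2: Reflect across y-axis → (-8, 1)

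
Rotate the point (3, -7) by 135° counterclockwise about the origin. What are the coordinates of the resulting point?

Rotation matrix for 135°: [[cos 135°, -sin 135°], [sin 135°, cos 135°]] ≈ [[-0.707107, -0.707107], [0.707107, -0.707107]]
[[-0.707107, -0.707107], [0.707107, -0.707107]] × [3, -7]ᵀ ≈ [2.8284, 7.0711]ᵀ
Result: (2.8284, 7.0711)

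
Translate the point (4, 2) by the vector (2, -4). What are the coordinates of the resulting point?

Translation by (2, -4) (homogeneous matrix [[1, 0, 2], [0, 1, -4], [0, 0, 1]]):
x' = 4 + 2 = 6
y' = 2 + -4 = -2
Result: (6, -2)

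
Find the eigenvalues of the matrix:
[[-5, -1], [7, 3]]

Characteristic equation: det(A - λI) = 0
λ² - (trace)λ + (det) = 0
trace = -5 + 3 = -2, det = (-5)(3) - (-1)(7) = -8
λ² - (-2)λ + (-8) = 0
λ = (-2 ± √((-2)² - 4·(-8))) / 2 = (-2 ± √36) / 2
Solving: λ = -4, 2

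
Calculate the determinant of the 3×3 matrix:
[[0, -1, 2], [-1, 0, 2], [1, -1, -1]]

Expansion along first row:
det = 0·det([[0,2],[-1,-1]]) - -1·det([[-1,2],[1,-1]]) + 2·det([[-1,0],[1,-1]])
    = 0·(0·-1 - 2·-1) - -1·(-1·-1 - 2·1) + 2·(-1·-1 - 0·1)
    = 0·2 - -1·-1 + 2·1
    = 0 + -1 + 2 = 1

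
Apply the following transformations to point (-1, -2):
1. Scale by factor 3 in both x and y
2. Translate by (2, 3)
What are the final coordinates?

Step 1: Scale (-1, -2) by 3 → (-3, -6)
Step 2: Translate by (2, 3) → (-1, -3)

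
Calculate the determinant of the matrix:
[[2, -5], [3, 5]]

For a 2×2 matrix [[a, b], [c, d]], det = ad - bc
det = (2)(5) - (-5)(3) = 10 - -15 = 25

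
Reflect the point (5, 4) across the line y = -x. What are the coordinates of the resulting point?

Reflection across line y = -x: (5, 4) → (-4, -5)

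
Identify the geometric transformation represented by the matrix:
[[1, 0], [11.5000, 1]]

This matrix represents: vertical shear with factor 11.5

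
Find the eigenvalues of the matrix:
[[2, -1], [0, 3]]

Characteristic equation: det(A - λI) = 0
λ² - (trace)λ + (det) = 0
trace = 2 + 3 = 5, det = (2)(3) - (-1)(0) = 6
λ² - (5)λ + (6) = 0
λ = (5 ± √((5)² - 4·(6))) / 2 = (5 ± √1) / 2
Solving: λ = 2, 3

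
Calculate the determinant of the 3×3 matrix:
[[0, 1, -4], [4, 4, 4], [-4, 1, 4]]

Expansion along first row:
det = 0·det([[4,4],[1,4]]) - 1·det([[4,4],[-4,4]]) + -4·det([[4,4],[-4,1]])
    = 0·(4·4 - 4·1) - 1·(4·4 - 4·-4) + -4·(4·1 - 4·-4)
    = 0·12 - 1·32 + -4·20
    = 0 + -32 + -80 = -112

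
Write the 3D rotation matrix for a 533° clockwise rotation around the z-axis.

Rotation matrix for clockwise 533° around z-axis:
A clockwise rotation by 533° is a counterclockwise rotation by -533°.
cos(-533°) = -0.9925, sin(-533°) = -0.1219
Result: [[-0.9925, 0.1219, 0], [-0.1219, -0.9925, 0], [0, 0, 1]]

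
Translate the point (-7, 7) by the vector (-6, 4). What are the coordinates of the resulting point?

Translation by (-6, 4) (homogeneous matrix [[1, 0, -6], [0, 1, 4], [0, 0, 1]]):
x' = -7 + -6 = -13
y' = 7 + 4 = 11
Result: (-13, 11)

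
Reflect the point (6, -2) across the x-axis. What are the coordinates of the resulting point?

Reflection across x-axis: (6, -2) → (6, 2)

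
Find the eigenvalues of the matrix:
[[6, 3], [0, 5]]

Characteristic equation: det(A - λI) = 0
λ² - (trace)λ + (det) = 0
trace = 6 + 5 = 11, det = (6)(5) - (3)(0) = 30
λ² - (11)λ + (30) = 0
λ = (11 ± √((11)² - 4·(30))) / 2 = (11 ± √1) / 2
Solving: λ = 5, 6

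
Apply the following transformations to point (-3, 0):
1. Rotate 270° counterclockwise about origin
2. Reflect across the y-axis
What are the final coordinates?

Step 1: Rotate 270° → (0, 3)
Step 2: Reflect across y-axis → (0, 3)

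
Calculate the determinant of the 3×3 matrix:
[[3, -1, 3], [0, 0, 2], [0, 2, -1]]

Expansion along first row:
det = 3·det([[0,2],[2,-1]]) - -1·det([[0,2],[0,-1]]) + 3·det([[0,0],[0,2]])
    = 3·(0·-1 - 2·2) - -1·(0·-1 - 2·0) + 3·(0·2 - 0·0)
    = 3·-4 - -1·0 + 3·0
    = -12 + 0 + 0 = -12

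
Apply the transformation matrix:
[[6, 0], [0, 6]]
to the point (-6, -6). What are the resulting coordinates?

Matrix multiplication:
[[6, 0], [0, 6]] × [-6, -6]ᵀ
= [(6)(-6) + (0)(-6), (0)(-6) + (6)(-6)]ᵀ
= [-36, -36]ᵀ
Result: (-36, -36)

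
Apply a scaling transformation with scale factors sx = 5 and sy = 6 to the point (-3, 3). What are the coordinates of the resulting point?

Scaling matrix:
[[5, 0], [0, 6]]
Result: (-3 × 5, 3 × 6) = (-15, 18)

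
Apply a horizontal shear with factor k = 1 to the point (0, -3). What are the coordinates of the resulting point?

Shear matrix for horizontal shear with factor k = 1:
[[1, 1], [0, 1]]
Result: (0, -3) → (-3, -3)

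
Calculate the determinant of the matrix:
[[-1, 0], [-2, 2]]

For a 2×2 matrix [[a, b], [c, d]], det = ad - bc
det = (-1)(2) - (0)(-2) = -2 - 0 = -2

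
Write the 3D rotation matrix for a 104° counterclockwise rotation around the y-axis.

Rotation matrix for counterclockwise 104° around y-axis:
cos(104°) = -0.2419, sin(104°) = 0.9703
Result: [[-0.2419, 0, 0.9703], [0, 1, 0], [-0.9703, 0, -0.2419]]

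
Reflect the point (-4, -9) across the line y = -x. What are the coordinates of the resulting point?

Reflection across line y = -x: (-4, -9) → (9, 4)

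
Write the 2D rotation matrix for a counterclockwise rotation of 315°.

Rotation matrix formula: [[cos θ, -sin θ], [sin θ, cos θ]]
For θ = 315°:
cos(315°) = √2/2
sin(315°) = -√2/2
Result: [[√2/2, √2/2], [-√2/2, √2/2]]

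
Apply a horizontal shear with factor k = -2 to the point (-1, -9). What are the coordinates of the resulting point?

Shear matrix for horizontal shear with factor k = -2:
[[1, -2], [0, 1]]
Result: (-1, -9) → (17, -9)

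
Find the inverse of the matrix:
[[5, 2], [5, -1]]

For [[a,b],[c,d]], inverse = (1/det)·[[d,-b],[-c,a]]
det = (5)(-1) - (2)(5) = -5 - 10 = -15
Inverse = (1/-15)·[[-1, -2], [-5, 5]]
= [[1/15, 2/15], [1/3, -1/3]]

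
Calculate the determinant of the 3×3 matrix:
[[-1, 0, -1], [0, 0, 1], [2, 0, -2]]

Expansion along first row:
det = -1·det([[0,1],[0,-2]]) - 0·det([[0,1],[2,-2]]) + -1·det([[0,0],[2,0]])
    = -1·(0·-2 - 1·0) - 0·(0·-2 - 1·2) + -1·(0·0 - 0·2)
    = -1·0 - 0·-2 + -1·0
    = 0 + 0 + 0 = 0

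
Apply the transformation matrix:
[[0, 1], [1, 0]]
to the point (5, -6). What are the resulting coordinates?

Matrix multiplication:
[[0, 1], [1, 0]] × [5, -6]ᵀ
= [(0)(5) + (1)(-6), (1)(5) + (0)(-6)]ᵀ
= [-6, 5]ᵀ
Result: (-6, 5)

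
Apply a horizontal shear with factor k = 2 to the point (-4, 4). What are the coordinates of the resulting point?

Shear matrix for horizontal shear with factor k = 2:
[[1, 2], [0, 1]]
Result: (-4, 4) → (4, 4)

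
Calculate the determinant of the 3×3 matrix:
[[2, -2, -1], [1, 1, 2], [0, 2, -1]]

Expansion along first row:
det = 2·det([[1,2],[2,-1]]) - -2·det([[1,2],[0,-1]]) + -1·det([[1,1],[0,2]])
    = 2·(1·-1 - 2·2) - -2·(1·-1 - 2·0) + -1·(1·2 - 1·0)
    = 2·-5 - -2·-1 + -1·2
    = -10 + -2 + -2 = -14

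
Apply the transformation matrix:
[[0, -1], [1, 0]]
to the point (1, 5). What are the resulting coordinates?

Matrix multiplication:
[[0, -1], [1, 0]] × [1, 5]ᵀ
= [(0)(1) + (-1)(5), (1)(1) + (0)(5)]ᵀ
= [-5, 1]ᵀ
Result: (-5, 1)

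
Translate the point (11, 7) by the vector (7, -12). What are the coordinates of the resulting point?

Translation by (7, -12) (homogeneous matrix [[1, 0, 7], [0, 1, -12], [0, 0, 1]]):
x' = 11 + 7 = 18
y' = 7 + -12 = -5
Result: (18, -5)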